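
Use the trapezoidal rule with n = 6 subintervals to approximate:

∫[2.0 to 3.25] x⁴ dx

f(x) = x⁴
a = 2.0, b = 3.25, n = 6
h = (b - a)/n = 0.208333

Trapezoidal rule: (h/2)[f(x₀) + 2f(x₁) + 2f(x₂) + ... + f(xₙ)]

x_0 = 2.0000, f(x_0) = 16.000000, coefficient = 1
x_1 = 2.2083, f(x_1) = 23.782555, coefficient = 2
x_2 = 2.4167, f(x_2) = 34.108845, coefficient = 2
x_3 = 2.6250, f(x_3) = 47.480713, coefficient = 2
x_4 = 2.8333, f(x_4) = 64.445216, coefficient = 2
x_5 = 3.0417, f(x_5) = 85.594621, coefficient = 2
x_6 = 3.2500, f(x_6) = 111.566406, coefficient = 1

I ≈ (0.208333/2) × 638.390306 = 66.498990
Exact value: 66.118164
Error: 0.380826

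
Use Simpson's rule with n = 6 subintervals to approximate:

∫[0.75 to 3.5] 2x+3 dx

f(x) = 2x+3
a = 0.75, b = 3.5, n = 6
h = (b - a)/n = 0.458333

Simpson's rule: (h/3)[f(x₀) + 4f(x₁) + 2f(x₂) + ... + f(xₙ)]

x_0 = 0.7500, f(x_0) = 4.500000, coefficient = 1
x_1 = 1.2083, f(x_1) = 5.416667, coefficient = 4
x_2 = 1.6667, f(x_2) = 6.333333, coefficient = 2
x_3 = 2.1250, f(x_3) = 7.250000, coefficient = 4
x_4 = 2.5833, f(x_4) = 8.166667, coefficient = 2
x_5 = 3.0417, f(x_5) = 9.083333, coefficient = 4
x_6 = 3.5000, f(x_6) = 10.000000, coefficient = 1

I ≈ (0.458333/3) × 130.500000 = 19.937500
Exact value: 19.937500
Error: 0.000000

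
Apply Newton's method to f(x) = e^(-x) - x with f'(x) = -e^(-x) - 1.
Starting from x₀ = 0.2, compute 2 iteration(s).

f(x) = e^(-x) - x
f'(x) = -e^(-x) - 1
x₀ = 0.2

Newton-Raphson formula: x_{n+1} = x_n - f(x_n)/f'(x_n)

Iteration 1:
  f(0.200000) = 0.618731
  f'(0.200000) = -1.818731
  x_1 = 0.200000 - 0.618731/(-1.818731) = 0.540199
Iteration 2:
  f(0.540199) = 0.042433
  f'(0.540199) = -1.582632
  x_2 = 0.540199 - 0.042433/(-1.582632) = 0.567011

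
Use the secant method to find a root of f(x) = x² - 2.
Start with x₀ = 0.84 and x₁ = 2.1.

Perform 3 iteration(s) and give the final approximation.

f(x) = x² - 2
x₀ = 0.84, x₁ = 2.1

Secant formula: x_{n+1} = x_n - f(x_n)(x_n - x_{n-1})/(f(x_n) - f(x_{n-1}))

Iteration 1:
  f(0.840000) = -1.294400
  f(2.100000) = 2.410000
  x_2 = 2.100000 - 2.410000×(2.100000 - 0.840000)/(2.410000 - (-1.294400))
       = 1.280272
Iteration 2:
  f(2.100000) = 2.410000
  f(1.280272) = -0.360903
  x_3 = 1.280272 - (-0.360903)×(1.280272 - 2.100000)/(-0.360903 - 2.410000)
       = 1.387040
Iteration 3:
  f(1.280272) = -0.360903
  f(1.387040) = -0.076121
  x_4 = 1.387040 - (-0.076121)×(1.387040 - 1.280272)/(-0.076121 - (-0.360903))
       = 1.415578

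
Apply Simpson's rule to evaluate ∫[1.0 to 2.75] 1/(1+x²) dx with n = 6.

f(x) = 1/(1+x²)
a = 1.0, b = 2.75, n = 6
h = (b - a)/n = 0.291667

Simpson's rule: (h/3)[f(x₀) + 4f(x₁) + 2f(x₂) + ... + f(xₙ)]

x_0 = 1.0000, f(x_0) = 0.500000, coefficient = 1
x_1 = 1.2917, f(x_1) = 0.374756, coefficient = 4
x_2 = 1.5833, f(x_2) = 0.285149, coefficient = 2
x_3 = 1.8750, f(x_3) = 0.221453, coefficient = 4
x_4 = 2.1667, f(x_4) = 0.175610, coefficient = 2
x_5 = 2.4583, f(x_5) = 0.141977, coefficient = 4
x_6 = 2.7500, f(x_6) = 0.116788, coefficient = 1

I ≈ (0.291667/3) × 4.491049 = 0.436630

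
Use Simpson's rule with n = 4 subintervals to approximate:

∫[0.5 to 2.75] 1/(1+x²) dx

f(x) = 1/(1+x²)
a = 0.5, b = 2.75, n = 4
h = (b - a)/n = 0.562500

Simpson's rule: (h/3)[f(x₀) + 4f(x₁) + 2f(x₂) + ... + f(xₙ)]

x_0 = 0.5000, f(x_0) = 0.800000, coefficient = 1
x_1 = 1.0625, f(x_1) = 0.469725, coefficient = 4
x_2 = 1.6250, f(x_2) = 0.274678, coefficient = 2
x_3 = 2.1875, f(x_3) = 0.172856, coefficient = 4
x_4 = 2.7500, f(x_4) = 0.116788, coefficient = 1

I ≈ (0.562500/3) × 4.036468 = 0.756838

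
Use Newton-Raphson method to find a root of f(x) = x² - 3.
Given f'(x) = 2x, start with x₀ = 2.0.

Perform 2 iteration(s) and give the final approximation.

f(x) = x² - 3
f'(x) = 2x
x₀ = 2.0

Newton-Raphson formula: x_{n+1} = x_n - f(x_n)/f'(x_n)

Iteration 1:
  f(2.000000) = 1.000000
  f'(2.000000) = 4.000000
  x_1 = 2.000000 - 1.000000/4.000000 = 1.750000
Iteration 2:
  f(1.750000) = 0.062500
  f'(1.750000) = 3.500000
  x_2 = 1.750000 - 0.062500/3.500000 = 1.732143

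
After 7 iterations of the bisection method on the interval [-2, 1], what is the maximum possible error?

Bisection error bound: |error| ≤ (b-a)/2^n
|error| ≤ (1 - (-2))/2^7 = 3/2^7
|error| ≤ 0.0234375000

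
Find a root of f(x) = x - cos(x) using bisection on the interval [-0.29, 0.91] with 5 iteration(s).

f(x) = x - cos(x)
Initial interval: [-0.29, 0.91]

Iteration 1:
  c_1 = (-0.290000 + 0.910000)/2 = 0.310000
  f(c_1) = f(0.310000) = -0.642334
  f(a) × f(c) ≥ 0, new interval: [0.310000, 0.910000]
Iteration 2:
  c_2 = (0.310000 + 0.910000)/2 = 0.610000
  f(c_2) = f(0.610000) = -0.209648
  f(a) × f(c) ≥ 0, new interval: [0.610000, 0.910000]
Iteration 3:
  c_3 = (0.610000 + 0.910000)/2 = 0.760000
  f(c_3) = f(0.760000) = 0.035164
  f(a) × f(c) < 0, new interval: [0.610000, 0.760000]
Iteration 4:
  c_4 = (0.610000 + 0.760000)/2 = 0.685000
  f(c_4) = f(0.685000) = -0.089419
  f(a) × f(c) ≥ 0, new interval: [0.685000, 0.760000]
Iteration 5:
  c_5 = (0.685000 + 0.760000)/2 = 0.722500
  f(c_5) = f(0.722500) = -0.027655
  f(a) × f(c) ≥ 0, new interval: [0.722500, 0.760000]

After 5 iteration(s), the approximation is c_5 = 0.722500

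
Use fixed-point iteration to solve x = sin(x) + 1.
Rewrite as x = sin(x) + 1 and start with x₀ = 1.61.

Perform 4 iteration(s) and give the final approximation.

Equation: x = sin(x) + 1
Fixed-point form: x = sin(x) + 1
x₀ = 1.61

x_1 = g(1.610000) = 1.999232
x_2 = g(1.999232) = 1.909617
x_3 = g(1.909617) = 1.943147
x_4 = g(1.943147) = 1.931475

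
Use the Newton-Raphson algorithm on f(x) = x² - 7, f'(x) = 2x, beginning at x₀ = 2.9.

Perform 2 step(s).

f(x) = x² - 7
f'(x) = 2x
x₀ = 2.9

Newton-Raphson formula: x_{n+1} = x_n - f(x_n)/f'(x_n)

Iteration 1:
  f(2.900000) = 1.410000
  f'(2.900000) = 5.800000
  x_1 = 2.900000 - 1.410000/5.800000 = 2.656897
Iteration 2:
  f(2.656897) = 0.059099
  f'(2.656897) = 5.313793
  x_2 = 2.656897 - 0.059099/5.313793 = 2.645775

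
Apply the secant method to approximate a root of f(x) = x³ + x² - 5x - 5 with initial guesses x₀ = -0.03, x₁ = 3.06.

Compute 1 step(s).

f(x) = x³ + x² - 5x - 5
x₀ = -0.03, x₁ = 3.06

Secant formula: x_{n+1} = x_n - f(x_n)(x_n - x_{n-1})/(f(x_n) - f(x_{n-1}))

Iteration 1:
  f(-0.030000) = -4.849127
  f(3.060000) = 17.716216
  x_2 = 3.060000 - 17.716216×(3.060000 - (-0.030000))/(17.716216 - (-4.849127))
       = 0.634018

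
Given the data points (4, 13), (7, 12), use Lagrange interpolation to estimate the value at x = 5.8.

Lagrange interpolation formula:
P(x) = Σ yᵢ × Lᵢ(x)
where Lᵢ(x) = Π_{j≠i} (x - xⱼ)/(xᵢ - xⱼ)

L_0(5.8) = (5.8 - 7)/(4 - 7) = 0.400000
L_1(5.8) = (5.8 - 4)/(7 - 4) = 0.600000

P(5.8) = 13×L_0(5.8) + 12×L_1(5.8)
P(5.8) = 12.400000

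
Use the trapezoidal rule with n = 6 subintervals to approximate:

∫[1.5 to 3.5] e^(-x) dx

f(x) = e^(-x)
a = 1.5, b = 3.5, n = 6
h = (b - a)/n = 0.333333

Trapezoidal rule: (h/2)[f(x₀) + 2f(x₁) + 2f(x₂) + ... + f(xₙ)]

x_0 = 1.5000, f(x_0) = 0.223130, coefficient = 1
x_1 = 1.8333, f(x_1) = 0.159880, coefficient = 2
x_2 = 2.1667, f(x_2) = 0.114559, coefficient = 2
x_3 = 2.5000, f(x_3) = 0.082085, coefficient = 2
x_4 = 2.8333, f(x_4) = 0.058816, coefficient = 2
x_5 = 3.1667, f(x_5) = 0.042144, coefficient = 2
x_6 = 3.5000, f(x_6) = 0.030197, coefficient = 1

I ≈ (0.333333/2) × 1.168295 = 0.194716
Exact value: 0.192933
Error: 0.001783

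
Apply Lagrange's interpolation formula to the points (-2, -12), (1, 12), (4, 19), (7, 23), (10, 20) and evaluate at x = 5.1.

Lagrange interpolation formula:
P(x) = Σ yᵢ × Lᵢ(x)
where Lᵢ(x) = Π_{j≠i} (x - xⱼ)/(xᵢ - xⱼ)

L_0(5.1) = (5.1 - 1)/(-2 - 1) × (5.1 - 4)/(-2 - 4) × (5.1 - 7)/(-2 - 7) × (5.1 - 10)/(-2 - 10) = 0.021599
L_1(5.1) = (5.1 - (-2))/(1 - (-2)) × (5.1 - 4)/(1 - 4) × (5.1 - 7)/(1 - 7) × (5.1 - 10)/(1 - 10) = -0.149611
L_2(5.1) = (5.1 - (-2))/(4 - (-2)) × (5.1 - 1)/(4 - 1) × (5.1 - 7)/(4 - 7) × (5.1 - 10)/(4 - 10) = 0.836463
L_3(5.1) = (5.1 - (-2))/(7 - (-2)) × (5.1 - 1)/(7 - 1) × (5.1 - 4)/(7 - 4) × (5.1 - 10)/(7 - 10) = 0.322845
L_4(5.1) = (5.1 - (-2))/(10 - (-2)) × (5.1 - 1)/(10 - 1) × (5.1 - 4)/(10 - 4) × (5.1 - 7)/(10 - 7) = -0.031296

P(5.1) = (-12)×L_0(5.1) + 12×L_1(5.1) + 19×L_2(5.1) + 23×L_3(5.1) + 20×L_4(5.1)
P(5.1) = 20.637802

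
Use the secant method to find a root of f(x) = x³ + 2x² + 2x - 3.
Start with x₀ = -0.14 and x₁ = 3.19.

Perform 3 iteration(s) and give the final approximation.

f(x) = x³ + 2x² + 2x - 3
x₀ = -0.14, x₁ = 3.19

Secant formula: x_{n+1} = x_n - f(x_n)(x_n - x_{n-1})/(f(x_n) - f(x_{n-1}))

Iteration 1:
  f(-0.140000) = -3.243544
  f(3.190000) = 56.193959
  x_2 = 3.190000 - 56.193959×(3.190000 - (-0.140000))/(56.193959 - (-3.243544))
       = 0.041720
Iteration 2:
  f(3.190000) = 56.193959
  f(0.041720) = -2.913006
  x_3 = 0.041720 - (-2.913006)×(0.041720 - 3.190000)/(-2.913006 - 56.193959)
       = 0.196879
Iteration 3:
  f(0.041720) = -2.913006
  f(0.196879) = -2.521088
  x_4 = 0.196879 - (-2.521088)×(0.196879 - 0.041720)/(-2.521088 - (-2.913006))
       = 1.194968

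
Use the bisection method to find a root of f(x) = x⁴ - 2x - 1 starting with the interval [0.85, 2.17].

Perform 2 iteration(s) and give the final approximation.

f(x) = x⁴ - 2x - 1
Initial interval: [0.85, 2.17]

Iteration 1:
  c_1 = (0.850000 + 2.170000)/2 = 1.510000
  f(c_1) = f(1.510000) = 1.178856
  f(a) × f(c) < 0, new interval: [0.850000, 1.510000]
Iteration 2:
  c_2 = (0.850000 + 1.510000)/2 = 1.180000
  f(c_2) = f(1.180000) = -1.421222
  f(a) × f(c) ≥ 0, new interval: [1.180000, 1.510000]

After 2 iteration(s), the approximation is c_2 = 1.180000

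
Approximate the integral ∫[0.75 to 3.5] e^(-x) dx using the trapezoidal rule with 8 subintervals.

f(x) = e^(-x)
a = 0.75, b = 3.5, n = 8
h = (b - a)/n = 0.343750

Trapezoidal rule: (h/2)[f(x₀) + 2f(x₁) + 2f(x₂) + ... + f(xₙ)]

x_0 = 0.7500, f(x_0) = 0.472367, coefficient = 1
x_1 = 1.0938, f(x_1) = 0.334958, coefficient = 2
x_2 = 1.4375, f(x_2) = 0.237521, coefficient = 2
x_3 = 1.7812, f(x_3) = 0.168427, coefficient = 2
x_4 = 2.1250, f(x_4) = 0.119433, coefficient = 2
x_5 = 2.4688, f(x_5) = 0.084691, coefficient = 2
x_6 = 2.8125, f(x_6) = 0.060055, coefficient = 2
x_7 = 3.1562, f(x_7) = 0.042585, coefficient = 2
x_8 = 3.5000, f(x_8) = 0.030197, coefficient = 1

I ≈ (0.343750/2) × 2.597903 = 0.446515
Exact value: 0.442169
Error: 0.004345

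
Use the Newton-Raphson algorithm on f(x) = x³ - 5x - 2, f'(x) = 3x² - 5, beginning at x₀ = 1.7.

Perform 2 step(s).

f(x) = x³ - 5x - 2
f'(x) = 3x² - 5
x₀ = 1.7

Newton-Raphson formula: x_{n+1} = x_n - f(x_n)/f'(x_n)

Iteration 1:
  f(1.700000) = -5.587000
  f'(1.700000) = 3.670000
  x_1 = 1.700000 - (-5.587000)/3.670000 = 3.222343
Iteration 2:
  f(3.222343) = 15.347474
  f'(3.222343) = 26.150489
  x_2 = 3.222343 - 15.347474/26.150489 = 2.635453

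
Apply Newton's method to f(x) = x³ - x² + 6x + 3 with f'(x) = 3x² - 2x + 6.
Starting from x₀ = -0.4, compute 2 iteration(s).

f(x) = x³ - x² + 6x + 3
f'(x) = 3x² - 2x + 6
x₀ = -0.4

Newton-Raphson formula: x_{n+1} = x_n - f(x_n)/f'(x_n)

Iteration 1:
  f(-0.400000) = 0.376000
  f'(-0.400000) = 7.280000
  x_1 = -0.400000 - 0.376000/7.280000 = -0.451648
Iteration 2:
  f(-0.451648) = -0.006006
  f'(-0.451648) = 7.515255
  x_2 = -0.451648 - (-0.006006)/7.515255 = -0.450849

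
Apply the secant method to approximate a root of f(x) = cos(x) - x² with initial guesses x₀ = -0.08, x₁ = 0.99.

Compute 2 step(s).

f(x) = cos(x) - x²
x₀ = -0.08, x₁ = 0.99

Secant formula: x_{n+1} = x_n - f(x_n)(x_n - x_{n-1})/(f(x_n) - f(x_{n-1}))

Iteration 1:
  f(-0.080000) = 0.990402
  f(0.990000) = -0.431410
  x_2 = 0.990000 - (-0.431410)×(0.990000 - (-0.080000))/(-0.431410 - 0.990402)
       = 0.665338
Iteration 2:
  f(0.990000) = -0.431410
  f(0.665338) = 0.344034
  x_3 = 0.665338 - 0.344034×(0.665338 - 0.990000)/(0.344034 - (-0.431410))
       = 0.809378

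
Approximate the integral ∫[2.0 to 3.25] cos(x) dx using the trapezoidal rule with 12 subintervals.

f(x) = cos(x)
a = 2.0, b = 3.25, n = 12
h = (b - a)/n = 0.104167

Trapezoidal rule: (h/2)[f(x₀) + 2f(x₁) + 2f(x₂) + ... + f(xₙ)]

x_0 = 2.0000, f(x_0) = -0.416147, coefficient = 1
x_1 = 2.1042, f(x_1) = -0.508438, coefficient = 2
x_2 = 2.2083, f(x_2) = -0.595218, coefficient = 2
x_3 = 2.3125, f(x_3) = -0.675545, coefficient = 2
x_4 = 2.4167, f(x_4) = -0.748549, coefficient = 2
x_5 = 2.5208, f(x_5) = -0.813437, coefficient = 2
x_6 = 2.6250, f(x_6) = -0.869507, coefficient = 2
x_7 = 2.7292, f(x_7) = -0.916151, coefficient = 2
x_8 = 2.8333, f(x_8) = -0.952863, coefficient = 2
x_9 = 2.9375, f(x_9) = -0.979245, coefficient = 2
x_10 = 3.0417, f(x_10) = -0.995012, coefficient = 2
x_11 = 3.1458, f(x_11) = -0.999991, coefficient = 2
x_12 = 3.2500, f(x_12) = -0.994130, coefficient = 1

I ≈ (0.104167/2) × -19.518189 = -1.016572
Exact value: -1.017493
Error: 0.000920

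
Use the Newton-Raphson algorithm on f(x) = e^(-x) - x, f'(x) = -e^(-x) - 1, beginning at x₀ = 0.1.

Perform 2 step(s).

f(x) = e^(-x) - x
f'(x) = -e^(-x) - 1
x₀ = 0.1

Newton-Raphson formula: x_{n+1} = x_n - f(x_n)/f'(x_n)

Iteration 1:
  f(0.100000) = 0.804837
  f'(0.100000) = -1.904837
  x_1 = 0.100000 - 0.804837/(-1.904837) = 0.522523
Iteration 2:
  f(0.522523) = 0.070500
  f'(0.522523) = -1.593023
  x_2 = 0.522523 - 0.070500/(-1.593023) = 0.566778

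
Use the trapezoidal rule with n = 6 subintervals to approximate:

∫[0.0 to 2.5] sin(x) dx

f(x) = sin(x)
a = 0.0, b = 2.5, n = 6
h = (b - a)/n = 0.416667

Trapezoidal rule: (h/2)[f(x₀) + 2f(x₁) + 2f(x₂) + ... + f(xₙ)]

x_0 = 0.0000, f(x_0) = 0.000000, coefficient = 1
x_1 = 0.4167, f(x_1) = 0.404715, coefficient = 2
x_2 = 0.8333, f(x_2) = 0.740177, coefficient = 2
x_3 = 1.2500, f(x_3) = 0.948985, coefficient = 2
x_4 = 1.6667, f(x_4) = 0.995408, coefficient = 2
x_5 = 2.0833, f(x_5) = 0.871503, coefficient = 2
x_6 = 2.5000, f(x_6) = 0.598472, coefficient = 1

I ≈ (0.416667/2) × 8.520047 = 1.775010
Exact value: 1.801144
Error: 0.026134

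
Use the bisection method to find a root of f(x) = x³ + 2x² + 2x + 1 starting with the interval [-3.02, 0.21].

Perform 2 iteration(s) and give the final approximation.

f(x) = x³ + 2x² + 2x + 1
Initial interval: [-3.02, 0.21]

Iteration 1:
  c_1 = (-3.020000 + 0.210000)/2 = -1.405000
  f(c_1) = f(-1.405000) = -0.635455
  f(a) × f(c) ≥ 0, new interval: [-1.405000, 0.210000]
Iteration 2:
  c_2 = (-1.405000 + 0.210000)/2 = -0.597500
  f(c_2) = f(-0.597500) = 0.305701
  f(a) × f(c) < 0, new interval: [-1.405000, -0.597500]

After 2 iteration(s), the approximation is c_2 = -0.597500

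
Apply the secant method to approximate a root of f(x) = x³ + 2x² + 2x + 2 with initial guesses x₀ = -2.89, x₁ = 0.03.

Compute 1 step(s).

f(x) = x³ + 2x² + 2x + 2
x₀ = -2.89, x₁ = 0.03

Secant formula: x_{n+1} = x_n - f(x_n)(x_n - x_{n-1})/(f(x_n) - f(x_{n-1}))

Iteration 1:
  f(-2.890000) = -11.213369
  f(0.030000) = 2.061827
  x_2 = 0.030000 - 2.061827×(0.030000 - (-2.890000))/(2.061827 - (-11.213369))
       = -0.423518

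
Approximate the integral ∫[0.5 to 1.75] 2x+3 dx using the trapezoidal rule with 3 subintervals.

f(x) = 2x+3
a = 0.5, b = 1.75, n = 3
h = (b - a)/n = 0.416667

Trapezoidal rule: (h/2)[f(x₀) + 2f(x₁) + 2f(x₂) + ... + f(xₙ)]

x_0 = 0.5000, f(x_0) = 4.000000, coefficient = 1
x_1 = 0.9167, f(x_1) = 4.833333, coefficient = 2
x_2 = 1.3333, f(x_2) = 5.666667, coefficient = 2
x_3 = 1.7500, f(x_3) = 6.500000, coefficient = 1

I ≈ (0.416667/2) × 31.500000 = 6.562500
Exact value: 6.562500
Error: 0.000000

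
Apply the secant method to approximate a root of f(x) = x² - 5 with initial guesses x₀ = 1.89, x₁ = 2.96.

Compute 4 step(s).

f(x) = x² - 5
x₀ = 1.89, x₁ = 2.96

Secant formula: x_{n+1} = x_n - f(x_n)(x_n - x_{n-1})/(f(x_n) - f(x_{n-1}))

Iteration 1:
  f(1.890000) = -1.427900
  f(2.960000) = 3.761600
  x_2 = 2.960000 - 3.761600×(2.960000 - 1.890000)/(3.761600 - (-1.427900))
       = 2.184412
Iteration 2:
  f(2.960000) = 3.761600
  f(2.184412) = -0.228343
  x_3 = 2.184412 - (-0.228343)×(2.184412 - 2.960000)/(-0.228343 - 3.761600)
       = 2.228799
Iteration 3:
  f(2.184412) = -0.228343
  f(2.228799) = -0.032455
  x_4 = 2.228799 - (-0.032455)×(2.228799 - 2.184412)/(-0.032455 - (-0.228343))
       = 2.236153
Iteration 4:
  f(2.228799) = -0.032455
  f(2.236153) = 0.000381
  x_5 = 2.236153 - 0.000381×(2.236153 - 2.228799)/(0.000381 - (-0.032455))
       = 2.236068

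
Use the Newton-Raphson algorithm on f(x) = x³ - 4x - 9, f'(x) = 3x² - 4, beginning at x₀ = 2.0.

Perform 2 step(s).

f(x) = x³ - 4x - 9
f'(x) = 3x² - 4
x₀ = 2.0

Newton-Raphson formula: x_{n+1} = x_n - f(x_n)/f'(x_n)

Iteration 1:
  f(2.000000) = -9.000000
  f'(2.000000) = 8.000000
  x_1 = 2.000000 - (-9.000000)/8.000000 = 3.125000
Iteration 2:
  f(3.125000) = 9.017578
  f'(3.125000) = 25.296875
  x_2 = 3.125000 - 9.017578/25.296875 = 2.768530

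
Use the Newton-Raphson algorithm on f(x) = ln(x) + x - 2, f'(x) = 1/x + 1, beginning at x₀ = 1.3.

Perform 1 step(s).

f(x) = ln(x) + x - 2
f'(x) = 1/x + 1
x₀ = 1.3

Newton-Raphson formula: x_{n+1} = x_n - f(x_n)/f'(x_n)

Iteration 1:
  f(1.300000) = -0.437636
  f'(1.300000) = 1.769231
  x_1 = 1.300000 - (-0.437636)/1.769231 = 1.547359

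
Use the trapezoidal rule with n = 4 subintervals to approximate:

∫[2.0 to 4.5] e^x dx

f(x) = e^x
a = 2.0, b = 4.5, n = 4
h = (b - a)/n = 0.625000

Trapezoidal rule: (h/2)[f(x₀) + 2f(x₁) + 2f(x₂) + ... + f(xₙ)]

x_0 = 2.0000, f(x_0) = 7.389056, coefficient = 1
x_1 = 2.6250, f(x_1) = 13.804574, coefficient = 2
x_2 = 3.2500, f(x_2) = 25.790340, coefficient = 2
x_3 = 3.8750, f(x_3) = 48.182698, coefficient = 2
x_4 = 4.5000, f(x_4) = 90.017131, coefficient = 1

I ≈ (0.625000/2) × 272.961412 = 85.300441
Exact value: 82.628075
Error: 2.672366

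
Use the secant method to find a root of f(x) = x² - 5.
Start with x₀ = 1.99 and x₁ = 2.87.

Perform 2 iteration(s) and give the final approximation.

f(x) = x² - 5
x₀ = 1.99, x₁ = 2.87

Secant formula: x_{n+1} = x_n - f(x_n)(x_n - x_{n-1})/(f(x_n) - f(x_{n-1}))

Iteration 1:
  f(1.990000) = -1.039900
  f(2.870000) = 3.236900
  x_2 = 2.870000 - 3.236900×(2.870000 - 1.990000)/(3.236900 - (-1.039900))
       = 2.203971
Iteration 2:
  f(2.870000) = 3.236900
  f(2.203971) = -0.142511
  x_3 = 2.203971 - (-0.142511)×(2.203971 - 2.870000)/(-0.142511 - 3.236900)
       = 2.232058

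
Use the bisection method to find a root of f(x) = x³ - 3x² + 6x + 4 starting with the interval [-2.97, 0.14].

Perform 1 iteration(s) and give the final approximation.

f(x) = x³ - 3x² + 6x + 4
Initial interval: [-2.97, 0.14]

Iteration 1:
  c_1 = (-2.970000 + 0.140000)/2 = -1.415000
  f(c_1) = f(-1.415000) = -13.329823
  f(a) × f(c) ≥ 0, new interval: [-1.415000, 0.140000]

After 1 iteration(s), the approximation is c_1 = -1.415000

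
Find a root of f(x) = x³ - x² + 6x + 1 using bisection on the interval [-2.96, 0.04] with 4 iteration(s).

f(x) = x³ - x² + 6x + 1
Initial interval: [-2.96, 0.04]

Iteration 1:
  c_1 = (-2.960000 + 0.040000)/2 = -1.460000
  f(c_1) = f(-1.460000) = -13.003736
  f(a) × f(c) ≥ 0, new interval: [-1.460000, 0.040000]
Iteration 2:
  c_2 = (-1.460000 + 0.040000)/2 = -0.710000
  f(c_2) = f(-0.710000) = -4.122011
  f(a) × f(c) ≥ 0, new interval: [-0.710000, 0.040000]
Iteration 3:
  c_3 = (-0.710000 + 0.040000)/2 = -0.335000
  f(c_3) = f(-0.335000) = -1.159820
  f(a) × f(c) ≥ 0, new interval: [-0.335000, 0.040000]
Iteration 4:
  c_4 = (-0.335000 + 0.040000)/2 = -0.147500
  f(c_4) = f(-0.147500) = 0.090035
  f(a) × f(c) < 0, new interval: [-0.335000, -0.147500]

After 4 iteration(s), the approximation is c_4 = -0.147500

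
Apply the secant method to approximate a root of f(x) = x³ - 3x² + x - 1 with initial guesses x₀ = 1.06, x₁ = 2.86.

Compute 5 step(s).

f(x) = x³ - 3x² + x - 1
x₀ = 1.06, x₁ = 2.86

Secant formula: x_{n+1} = x_n - f(x_n)(x_n - x_{n-1})/(f(x_n) - f(x_{n-1}))

Iteration 1:
  f(1.060000) = -2.119784
  f(2.860000) = 0.714856
  x_2 = 2.860000 - 0.714856×(2.860000 - 1.060000)/(0.714856 - (-2.119784))
       = 2.406066
Iteration 2:
  f(2.860000) = 0.714856
  f(2.406066) = -2.032311
  x_3 = 2.406066 - (-2.032311)×(2.406066 - 2.860000)/(-2.032311 - 0.714856)
       = 2.741879
Iteration 3:
  f(2.406066) = -2.032311
  f(2.741879) = -0.198648
  x_4 = 2.741879 - (-0.198648)×(2.741879 - 2.406066)/(-0.198648 - (-2.032311))
       = 2.778259
Iteration 4:
  f(2.741879) = -0.198648
  f(2.778259) = 0.066703
  x_5 = 2.778259 - 0.066703×(2.778259 - 2.741879)/(0.066703 - (-0.198648))
       = 2.769114
Iteration 5:
  f(2.778259) = 0.066703
  f(2.769114) = -0.001317
  x_6 = 2.769114 - (-0.001317)×(2.769114 - 2.778259)/(-0.001317 - 0.066703)
       = 2.769291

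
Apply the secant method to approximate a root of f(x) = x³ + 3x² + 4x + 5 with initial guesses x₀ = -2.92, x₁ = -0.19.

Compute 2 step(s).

f(x) = x³ + 3x² + 4x + 5
x₀ = -2.92, x₁ = -0.19

Secant formula: x_{n+1} = x_n - f(x_n)(x_n - x_{n-1})/(f(x_n) - f(x_{n-1}))

Iteration 1:
  f(-2.920000) = -5.997888
  f(-0.190000) = 4.341441
  x_2 = -0.190000 - 4.341441×(-0.190000 - (-2.920000))/(4.341441 - (-5.997888))
       = -1.336316
Iteration 2:
  f(-0.190000) = 4.341441
  f(-1.336316) = 2.625644
  x_3 = -1.336316 - 2.625644×(-1.336316 - (-0.190000))/(2.625644 - 4.341441)
       = -3.090496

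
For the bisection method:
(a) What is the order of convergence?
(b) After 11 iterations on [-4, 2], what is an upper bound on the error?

(a) Bisection has linear (order 1) convergence; the error is halved each step.

(b) Error bound = (b-a)/2^n = (2 - (-4))/2^{11}
    = 6/2^{11}

(a) 1 (linear); (b) error ≤ 2.93e-03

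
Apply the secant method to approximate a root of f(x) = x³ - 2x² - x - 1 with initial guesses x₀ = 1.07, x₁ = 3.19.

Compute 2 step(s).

f(x) = x³ - 2x² - x - 1
x₀ = 1.07, x₁ = 3.19

Secant formula: x_{n+1} = x_n - f(x_n)(x_n - x_{n-1})/(f(x_n) - f(x_{n-1}))

Iteration 1:
  f(1.070000) = -3.134757
  f(3.190000) = 7.919559
  x_2 = 3.190000 - 7.919559×(3.190000 - 1.070000)/(7.919559 - (-3.134757))
       = 1.671185
Iteration 2:
  f(3.190000) = 7.919559
  f(1.671185) = -3.589519
  x_3 = 1.671185 - (-3.589519)×(1.671185 - 3.190000)/(-3.589519 - 7.919559)
       = 2.144882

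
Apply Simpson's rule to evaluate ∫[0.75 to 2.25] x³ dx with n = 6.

f(x) = x³
a = 0.75, b = 2.25, n = 6
h = (b - a)/n = 0.250000

Simpson's rule: (h/3)[f(x₀) + 4f(x₁) + 2f(x₂) + ... + f(xₙ)]

x_0 = 0.7500, f(x_0) = 0.421875, coefficient = 1
x_1 = 1.0000, f(x_1) = 1.000000, coefficient = 4
x_2 = 1.2500, f(x_2) = 1.953125, coefficient = 2
x_3 = 1.5000, f(x_3) = 3.375000, coefficient = 4
x_4 = 1.7500, f(x_4) = 5.359375, coefficient = 2
x_5 = 2.0000, f(x_5) = 8.000000, coefficient = 4
x_6 = 2.2500, f(x_6) = 11.390625, coefficient = 1

I ≈ (0.250000/3) × 75.937500 = 6.328125
Exact value: 6.328125
Error: 0.000000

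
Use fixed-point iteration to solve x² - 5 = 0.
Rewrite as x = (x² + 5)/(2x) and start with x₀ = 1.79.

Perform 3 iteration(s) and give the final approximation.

Equation: x² - 5 = 0
Fixed-point form: x = (x² + 5)/(2x)
x₀ = 1.79

x_1 = g(1.790000) = 2.291648
x_2 = g(2.291648) = 2.236742
x_3 = g(2.236742) = 2.236068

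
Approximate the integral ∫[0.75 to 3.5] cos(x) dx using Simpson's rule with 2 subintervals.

f(x) = cos(x)
a = 0.75, b = 3.5, n = 2
h = (b - a)/n = 1.375000

Simpson's rule: (h/3)[f(x₀) + 4f(x₁) + 2f(x₂) + ... + f(xₙ)]

x_0 = 0.7500, f(x_0) = 0.731689, coefficient = 1
x_1 = 2.1250, f(x_1) = -0.526266, coefficient = 4
x_2 = 3.5000, f(x_2) = -0.936457, coefficient = 1

I ≈ (1.375000/3) × -2.309833 = -1.058674
Exact value: -1.032422
Error: 0.026252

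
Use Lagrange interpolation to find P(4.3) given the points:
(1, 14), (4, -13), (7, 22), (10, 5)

Lagrange interpolation formula:
P(x) = Σ yᵢ × Lᵢ(x)
where Lᵢ(x) = Π_{j≠i} (x - xⱼ)/(xᵢ - xⱼ)

L_0(4.3) = (4.3 - 4)/(1 - 4) × (4.3 - 7)/(1 - 7) × (4.3 - 10)/(1 - 10) = -0.028500
L_1(4.3) = (4.3 - 1)/(4 - 1) × (4.3 - 7)/(4 - 7) × (4.3 - 10)/(4 - 10) = 0.940500
L_2(4.3) = (4.3 - 1)/(7 - 1) × (4.3 - 4)/(7 - 4) × (4.3 - 10)/(7 - 10) = 0.104500
L_3(4.3) = (4.3 - 1)/(10 - 1) × (4.3 - 4)/(10 - 4) × (4.3 - 7)/(10 - 7) = -0.016500

P(4.3) = 14×L_0(4.3) + (-13)×L_1(4.3) + 22×L_2(4.3) + 5×L_3(4.3)
P(4.3) = -10.409000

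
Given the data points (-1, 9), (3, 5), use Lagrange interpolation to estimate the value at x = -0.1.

Lagrange interpolation formula:
P(x) = Σ yᵢ × Lᵢ(x)
where Lᵢ(x) = Π_{j≠i} (x - xⱼ)/(xᵢ - xⱼ)

L_0(-0.1) = (-0.1 - 3)/(-1 - 3) = 0.775000
L_1(-0.1) = (-0.1 - (-1))/(3 - (-1)) = 0.225000

P(-0.1) = 9×L_0(-0.1) + 5×L_1(-0.1)
P(-0.1) = 8.100000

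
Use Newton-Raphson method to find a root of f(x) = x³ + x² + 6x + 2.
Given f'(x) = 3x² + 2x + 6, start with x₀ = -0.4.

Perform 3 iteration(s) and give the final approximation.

f(x) = x³ + x² + 6x + 2
f'(x) = 3x² + 2x + 6
x₀ = -0.4

Newton-Raphson formula: x_{n+1} = x_n - f(x_n)/f'(x_n)

Iteration 1:
  f(-0.400000) = -0.304000
  f'(-0.400000) = 5.680000
  x_1 = -0.400000 - (-0.304000)/5.680000 = -0.346479
Iteration 2:
  f(-0.346479) = -0.000420
  f'(-0.346479) = 5.667185
  x_2 = -0.346479 - (-0.000420)/5.667185 = -0.346405
Iteration 3:
  f(-0.346405) = 0.000000
  f'(-0.346405) = 5.667179
  x_3 = -0.346405 - 0.000000/5.667179 = -0.346405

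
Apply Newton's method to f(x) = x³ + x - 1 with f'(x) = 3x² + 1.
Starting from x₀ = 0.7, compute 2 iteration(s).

f(x) = x³ + x - 1
f'(x) = 3x² + 1
x₀ = 0.7

Newton-Raphson formula: x_{n+1} = x_n - f(x_n)/f'(x_n)

Iteration 1:
  f(0.700000) = 0.043000
  f'(0.700000) = 2.470000
  x_1 = 0.700000 - 0.043000/2.470000 = 0.682591
Iteration 2:
  f(0.682591) = 0.000631
  f'(0.682591) = 2.397792
  x_2 = 0.682591 - 0.000631/2.397792 = 0.682328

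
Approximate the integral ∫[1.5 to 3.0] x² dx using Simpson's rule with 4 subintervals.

f(x) = x²
a = 1.5, b = 3.0, n = 4
h = (b - a)/n = 0.375000

Simpson's rule: (h/3)[f(x₀) + 4f(x₁) + 2f(x₂) + ... + f(xₙ)]

x_0 = 1.5000, f(x_0) = 2.250000, coefficient = 1
x_1 = 1.8750, f(x_1) = 3.515625, coefficient = 4
x_2 = 2.2500, f(x_2) = 5.062500, coefficient = 2
x_3 = 2.6250, f(x_3) = 6.890625, coefficient = 4
x_4 = 3.0000, f(x_4) = 9.000000, coefficient = 1

I ≈ (0.375000/3) × 63.000000 = 7.875000
Exact value: 7.875000
Error: 0.000000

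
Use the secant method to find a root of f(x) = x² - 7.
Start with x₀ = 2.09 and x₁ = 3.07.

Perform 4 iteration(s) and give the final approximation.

f(x) = x² - 7
x₀ = 2.09, x₁ = 3.07

Secant formula: x_{n+1} = x_n - f(x_n)(x_n - x_{n-1})/(f(x_n) - f(x_{n-1}))

Iteration 1:
  f(2.090000) = -2.631900
  f(3.070000) = 2.424900
  x_2 = 3.070000 - 2.424900×(3.070000 - 2.090000)/(2.424900 - (-2.631900))
       = 2.600058
Iteration 2:
  f(3.070000) = 2.424900
  f(2.600058) = -0.239698
  x_3 = 2.600058 - (-0.239698)×(2.600058 - 3.070000)/(-0.239698 - 2.424900)
       = 2.642332
Iteration 3:
  f(2.600058) = -0.239698
  f(2.642332) = -0.018079
  x_4 = 2.642332 - (-0.018079)×(2.642332 - 2.600058)/(-0.018079 - (-0.239698))
       = 2.645781
Iteration 4:
  f(2.642332) = -0.018079
  f(2.645781) = 0.000158
  x_5 = 2.645781 - 0.000158×(2.645781 - 2.642332)/(0.000158 - (-0.018079))
       = 2.645751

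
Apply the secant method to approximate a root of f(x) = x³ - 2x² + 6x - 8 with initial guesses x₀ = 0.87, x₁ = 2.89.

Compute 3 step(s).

f(x) = x³ - 2x² + 6x - 8
x₀ = 0.87, x₁ = 2.89

Secant formula: x_{n+1} = x_n - f(x_n)(x_n - x_{n-1})/(f(x_n) - f(x_{n-1}))

Iteration 1:
  f(0.870000) = -3.635297
  f(2.890000) = 16.773369
  x_2 = 2.890000 - 16.773369×(2.890000 - 0.870000)/(16.773369 - (-3.635297))
       = 1.229813
Iteration 2:
  f(2.890000) = 16.773369
  f(1.229813) = -1.785985
  x_3 = 1.229813 - (-1.785985)×(1.229813 - 2.890000)/(-1.785985 - 16.773369)
       = 1.389574
Iteration 3:
  f(1.229813) = -1.785985
  f(1.389574) = -0.841236
  x_4 = 1.389574 - (-0.841236)×(1.389574 - 1.229813)/(-0.841236 - (-1.785985))
       = 1.531831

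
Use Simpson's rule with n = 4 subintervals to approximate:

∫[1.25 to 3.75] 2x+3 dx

f(x) = 2x+3
a = 1.25, b = 3.75, n = 4
h = (b - a)/n = 0.625000

Simpson's rule: (h/3)[f(x₀) + 4f(x₁) + 2f(x₂) + ... + f(xₙ)]

x_0 = 1.2500, f(x_0) = 5.500000, coefficient = 1
x_1 = 1.8750, f(x_1) = 6.750000, coefficient = 4
x_2 = 2.5000, f(x_2) = 8.000000, coefficient = 2
x_3 = 3.1250, f(x_3) = 9.250000, coefficient = 4
x_4 = 3.7500, f(x_4) = 10.500000, coefficient = 1

I ≈ (0.625000/3) × 96.000000 = 20.000000
Exact value: 20.000000
Error: 0.000000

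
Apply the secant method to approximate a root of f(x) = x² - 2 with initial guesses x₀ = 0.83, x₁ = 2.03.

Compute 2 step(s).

f(x) = x² - 2
x₀ = 0.83, x₁ = 2.03

Secant formula: x_{n+1} = x_n - f(x_n)(x_n - x_{n-1})/(f(x_n) - f(x_{n-1}))

Iteration 1:
  f(0.830000) = -1.311100
  f(2.030000) = 2.120900
  x_2 = 2.030000 - 2.120900×(2.030000 - 0.830000)/(2.120900 - (-1.311100))
       = 1.288427
Iteration 2:
  f(2.030000) = 2.120900
  f(1.288427) = -0.339957
  x_3 = 1.288427 - (-0.339957)×(1.288427 - 2.030000)/(-0.339957 - 2.120900)
       = 1.390872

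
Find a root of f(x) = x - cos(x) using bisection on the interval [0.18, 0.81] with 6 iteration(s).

f(x) = x - cos(x)
Initial interval: [0.18, 0.81]

Iteration 1:
  c_1 = (0.180000 + 0.810000)/2 = 0.495000
  f(c_1) = f(0.495000) = -0.384969
  f(a) × f(c) ≥ 0, new interval: [0.495000, 0.810000]
Iteration 2:
  c_2 = (0.495000 + 0.810000)/2 = 0.652500
  f(c_2) = f(0.652500) = -0.142068
  f(a) × f(c) ≥ 0, new interval: [0.652500, 0.810000]
Iteration 3:
  c_3 = (0.652500 + 0.810000)/2 = 0.731250
  f(c_3) = f(0.731250) = -0.013090
  f(a) × f(c) ≥ 0, new interval: [0.731250, 0.810000]
Iteration 4:
  c_4 = (0.731250 + 0.810000)/2 = 0.770625
  f(c_4) = f(0.770625) = 0.053150
  f(a) × f(c) < 0, new interval: [0.731250, 0.770625]
Iteration 5:
  c_5 = (0.731250 + 0.770625)/2 = 0.750938
  f(c_5) = f(0.750938) = 0.019888
  f(a) × f(c) < 0, new interval: [0.731250, 0.750938]
Iteration 6:
  c_6 = (0.731250 + 0.750938)/2 = 0.741094
  f(c_6) = f(0.741094) = 0.003363
  f(a) × f(c) < 0, new interval: [0.731250, 0.741094]

After 6 iteration(s), the approximation is c_6 = 0.741094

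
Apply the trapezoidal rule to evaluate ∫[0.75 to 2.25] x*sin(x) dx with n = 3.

f(x) = x*sin(x)
a = 0.75, b = 2.25, n = 3
h = (b - a)/n = 0.500000

Trapezoidal rule: (h/2)[f(x₀) + 2f(x₁) + 2f(x₂) + ... + f(xₙ)]

x_0 = 0.7500, f(x_0) = 0.511229, coefficient = 1
x_1 = 1.2500, f(x_1) = 1.186231, coefficient = 2
x_2 = 1.7500, f(x_2) = 1.721975, coefficient = 2
x_3 = 2.2500, f(x_3) = 1.750665, coefficient = 1

I ≈ (0.500000/2) × 8.078306 = 2.019577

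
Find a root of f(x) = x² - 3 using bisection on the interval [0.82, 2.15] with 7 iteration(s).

f(x) = x² - 3
Initial interval: [0.82, 2.15]

Iteration 1:
  c_1 = (0.820000 + 2.150000)/2 = 1.485000
  f(c_1) = f(1.485000) = -0.794775
  f(a) × f(c) ≥ 0, new interval: [1.485000, 2.150000]
Iteration 2:
  c_2 = (1.485000 + 2.150000)/2 = 1.817500
  f(c_2) = f(1.817500) = 0.303306
  f(a) × f(c) < 0, new interval: [1.485000, 1.817500]
Iteration 3:
  c_3 = (1.485000 + 1.817500)/2 = 1.651250
  f(c_3) = f(1.651250) = -0.273373
  f(a) × f(c) ≥ 0, new interval: [1.651250, 1.817500]
Iteration 4:
  c_4 = (1.651250 + 1.817500)/2 = 1.734375
  f(c_4) = f(1.734375) = 0.008057
  f(a) × f(c) < 0, new interval: [1.651250, 1.734375]
Iteration 5:
  c_5 = (1.651250 + 1.734375)/2 = 1.692813
  f(c_5) = f(1.692813) = -0.134386
  f(a) × f(c) ≥ 0, new interval: [1.692813, 1.734375]
Iteration 6:
  c_6 = (1.692813 + 1.734375)/2 = 1.713594
  f(c_6) = f(1.713594) = -0.063596
  f(a) × f(c) ≥ 0, new interval: [1.713594, 1.734375]
Iteration 7:
  c_7 = (1.713594 + 1.734375)/2 = 1.723984
  f(c_7) = f(1.723984) = -0.027878
  f(a) × f(c) ≥ 0, new interval: [1.723984, 1.734375]

After 7 iteration(s), the approximation is c_7 = 1.723984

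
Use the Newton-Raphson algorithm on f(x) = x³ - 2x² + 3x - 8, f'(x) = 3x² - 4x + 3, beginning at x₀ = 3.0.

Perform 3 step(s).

f(x) = x³ - 2x² + 3x - 8
f'(x) = 3x² - 4x + 3
x₀ = 3.0

Newton-Raphson formula: x_{n+1} = x_n - f(x_n)/f'(x_n)

Iteration 1:
  f(3.000000) = 10.000000
  f'(3.000000) = 18.000000
  x_1 = 3.000000 - 10.000000/18.000000 = 2.444444
Iteration 2:
  f(2.444444) = 1.989026
  f'(2.444444) = 11.148148
  x_2 = 2.444444 - 1.989026/11.148148 = 2.266027
Iteration 3:
  f(2.266027) = 0.164096
  f'(2.266027) = 9.340525
  x_3 = 2.266027 - 0.164096/9.340525 = 2.248459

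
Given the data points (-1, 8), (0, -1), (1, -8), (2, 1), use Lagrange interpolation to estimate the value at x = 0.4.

Lagrange interpolation formula:
P(x) = Σ yᵢ × Lᵢ(x)
where Lᵢ(x) = Π_{j≠i} (x - xⱼ)/(xᵢ - xⱼ)

L_0(0.4) = (0.4 - 0)/(-1 - 0) × (0.4 - 1)/(-1 - 1) × (0.4 - 2)/(-1 - 2) = -0.064000
L_1(0.4) = (0.4 - (-1))/(0 - (-1)) × (0.4 - 1)/(0 - 1) × (0.4 - 2)/(0 - 2) = 0.672000
L_2(0.4) = (0.4 - (-1))/(1 - (-1)) × (0.4 - 0)/(1 - 0) × (0.4 - 2)/(1 - 2) = 0.448000
L_3(0.4) = (0.4 - (-1))/(2 - (-1)) × (0.4 - 0)/(2 - 0) × (0.4 - 1)/(2 - 1) = -0.056000

P(0.4) = 8×L_0(0.4) + (-1)×L_1(0.4) + (-8)×L_2(0.4) + 1×L_3(0.4)
P(0.4) = -4.824000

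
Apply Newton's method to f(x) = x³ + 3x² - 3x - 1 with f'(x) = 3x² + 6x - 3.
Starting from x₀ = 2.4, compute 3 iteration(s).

f(x) = x³ + 3x² - 3x - 1
f'(x) = 3x² + 6x - 3
x₀ = 2.4

Newton-Raphson formula: x_{n+1} = x_n - f(x_n)/f'(x_n)

Iteration 1:
  f(2.400000) = 22.904000
  f'(2.400000) = 28.680000
  x_1 = 2.400000 - 22.904000/28.680000 = 1.601395
Iteration 2:
  f(1.601395) = 5.995931
  f'(1.601395) = 14.301763
  x_2 = 1.601395 - 5.995931/14.301763 = 1.182150
Iteration 3:
  f(1.182150) = 1.298019
  f'(1.182150) = 8.285342
  x_3 = 1.182150 - 1.298019/8.285342 = 1.025486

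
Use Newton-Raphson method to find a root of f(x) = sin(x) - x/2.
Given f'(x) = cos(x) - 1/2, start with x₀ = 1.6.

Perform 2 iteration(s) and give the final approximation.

f(x) = sin(x) - x/2
f'(x) = cos(x) - 1/2
x₀ = 1.6

Newton-Raphson formula: x_{n+1} = x_n - f(x_n)/f'(x_n)

Iteration 1:
  f(1.600000) = 0.199574
  f'(1.600000) = -0.529200
  x_1 = 1.600000 - 0.199574/(-0.529200) = 1.977124
Iteration 2:
  f(1.977124) = -0.069983
  f'(1.977124) = -0.895238
  x_2 = 1.977124 - (-0.069983)/(-0.895238) = 1.898951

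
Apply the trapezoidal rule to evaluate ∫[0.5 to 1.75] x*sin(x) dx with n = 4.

f(x) = x*sin(x)
a = 0.5, b = 1.75, n = 4
h = (b - a)/n = 0.312500

Trapezoidal rule: (h/2)[f(x₀) + 2f(x₁) + 2f(x₂) + ... + f(xₙ)]

x_0 = 0.5000, f(x_0) = 0.239713, coefficient = 1
x_1 = 0.8125, f(x_1) = 0.589882, coefficient = 2
x_2 = 1.1250, f(x_2) = 1.015051, coefficient = 2
x_3 = 1.4375, f(x_3) = 1.424748, coefficient = 2
x_4 = 1.7500, f(x_4) = 1.721975, coefficient = 1

I ≈ (0.312500/2) × 8.021051 = 1.253289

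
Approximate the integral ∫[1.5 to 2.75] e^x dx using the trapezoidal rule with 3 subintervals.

f(x) = e^x
a = 1.5, b = 2.75, n = 3
h = (b - a)/n = 0.416667

Trapezoidal rule: (h/2)[f(x₀) + 2f(x₁) + 2f(x₂) + ... + f(xₙ)]

x_0 = 1.5000, f(x_0) = 4.481689, coefficient = 1
x_1 = 1.9167, f(x_1) = 6.798260, coefficient = 2
x_2 = 2.3333, f(x_2) = 10.312259, coefficient = 2
x_3 = 2.7500, f(x_3) = 15.642632, coefficient = 1

I ≈ (0.416667/2) × 54.345358 = 11.321949
Exact value: 11.160943
Error: 0.161007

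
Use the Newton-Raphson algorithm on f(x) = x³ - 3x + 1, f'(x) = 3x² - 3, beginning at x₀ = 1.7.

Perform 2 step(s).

f(x) = x³ - 3x + 1
f'(x) = 3x² - 3
x₀ = 1.7

Newton-Raphson formula: x_{n+1} = x_n - f(x_n)/f'(x_n)

Iteration 1:
  f(1.700000) = 0.813000
  f'(1.700000) = 5.670000
  x_1 = 1.700000 - 0.813000/5.670000 = 1.556614
Iteration 2:
  f(1.556614) = 0.101906
  f'(1.556614) = 4.269139
  x_2 = 1.556614 - 0.101906/4.269139 = 1.532743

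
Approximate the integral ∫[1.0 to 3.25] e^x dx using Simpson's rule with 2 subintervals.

f(x) = e^x
a = 1.0, b = 3.25, n = 2
h = (b - a)/n = 1.125000

Simpson's rule: (h/3)[f(x₀) + 4f(x₁) + 2f(x₂) + ... + f(xₙ)]

x_0 = 1.0000, f(x_0) = 2.718282, coefficient = 1
x_1 = 2.1250, f(x_1) = 8.372897, coefficient = 4
x_2 = 3.2500, f(x_2) = 25.790340, coefficient = 1

I ≈ (1.125000/3) × 62.000212 = 23.250079
Exact value: 23.072058
Error: 0.178021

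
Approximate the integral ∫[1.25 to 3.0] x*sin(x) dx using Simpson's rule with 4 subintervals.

f(x) = x*sin(x)
a = 1.25, b = 3.0, n = 4
h = (b - a)/n = 0.437500

Simpson's rule: (h/3)[f(x₀) + 4f(x₁) + 2f(x₂) + ... + f(xₙ)]

x_0 = 1.2500, f(x_0) = 1.186231, coefficient = 1
x_1 = 1.6875, f(x_1) = 1.676021, coefficient = 4
x_2 = 2.1250, f(x_2) = 1.806930, coefficient = 2
x_3 = 2.5625, f(x_3) = 1.402366, coefficient = 4
x_4 = 3.0000, f(x_4) = 0.423360, coefficient = 1

I ≈ (0.437500/3) × 17.536999 = 2.557479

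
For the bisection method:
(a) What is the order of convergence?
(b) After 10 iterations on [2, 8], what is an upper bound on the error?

(a) Bisection has linear (order 1) convergence; the error is halved each step.

(b) Error bound = (b-a)/2^n = (8 - 2)/2^{10}
    = 6/2^{10}

(a) 1 (linear); (b) error ≤ 5.86e-03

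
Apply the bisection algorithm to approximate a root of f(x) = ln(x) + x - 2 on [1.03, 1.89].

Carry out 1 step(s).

f(x) = ln(x) + x - 2
Initial interval: [1.03, 1.89]

Iteration 1:
  c_1 = (1.030000 + 1.890000)/2 = 1.460000
  f(c_1) = f(1.460000) = -0.161564
  f(a) × f(c) ≥ 0, new interval: [1.460000, 1.890000]

After 1 iteration(s), the approximation is c_1 = 1.460000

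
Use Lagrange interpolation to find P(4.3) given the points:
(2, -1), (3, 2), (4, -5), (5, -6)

Lagrange interpolation formula:
P(x) = Σ yᵢ × Lᵢ(x)
where Lᵢ(x) = Π_{j≠i} (x - xⱼ)/(xᵢ - xⱼ)

L_0(4.3) = (4.3 - 3)/(2 - 3) × (4.3 - 4)/(2 - 4) × (4.3 - 5)/(2 - 5) = 0.045500
L_1(4.3) = (4.3 - 2)/(3 - 2) × (4.3 - 4)/(3 - 4) × (4.3 - 5)/(3 - 5) = -0.241500
L_2(4.3) = (4.3 - 2)/(4 - 2) × (4.3 - 3)/(4 - 3) × (4.3 - 5)/(4 - 5) = 1.046500
L_3(4.3) = (4.3 - 2)/(5 - 2) × (4.3 - 3)/(5 - 3) × (4.3 - 4)/(5 - 4) = 0.149500

P(4.3) = (-1)×L_0(4.3) + 2×L_1(4.3) + (-5)×L_2(4.3) + (-6)×L_3(4.3)
P(4.3) = -6.658000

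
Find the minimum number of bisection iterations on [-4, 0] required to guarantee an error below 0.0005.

We need (b-a)/2^n ≤ 0.0005
(0 - (-4))/2^n ≤ 0.0005
4/2^n ≤ 0.0005
2^n ≥ 8000
n ≥ log₂(8000) = 12.97
n ≥ 13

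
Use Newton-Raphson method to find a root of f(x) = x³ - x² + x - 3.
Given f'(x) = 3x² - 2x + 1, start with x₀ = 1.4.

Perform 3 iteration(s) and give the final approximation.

f(x) = x³ - x² + x - 3
f'(x) = 3x² - 2x + 1
x₀ = 1.4

Newton-Raphson formula: x_{n+1} = x_n - f(x_n)/f'(x_n)

Iteration 1:
  f(1.400000) = -0.816000
  f'(1.400000) = 4.080000
  x_1 = 1.400000 - (-0.816000)/4.080000 = 1.600000
Iteration 2:
  f(1.600000) = 0.136000
  f'(1.600000) = 5.480000
  x_2 = 1.600000 - 0.136000/5.480000 = 1.575182
Iteration 3:
  f(1.575182) = 0.002325
  f'(1.575182) = 5.293235
  x_3 = 1.575182 - 0.002325/5.293235 = 1.574743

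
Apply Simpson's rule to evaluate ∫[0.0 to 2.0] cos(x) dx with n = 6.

f(x) = cos(x)
a = 0.0, b = 2.0, n = 6
h = (b - a)/n = 0.333333

Simpson's rule: (h/3)[f(x₀) + 4f(x₁) + 2f(x₂) + ... + f(xₙ)]

x_0 = 0.0000, f(x_0) = 1.000000, coefficient = 1
x_1 = 0.3333, f(x_1) = 0.944957, coefficient = 4
x_2 = 0.6667, f(x_2) = 0.785887, coefficient = 2
x_3 = 1.0000, f(x_3) = 0.540302, coefficient = 4
x_4 = 1.3333, f(x_4) = 0.235238, coefficient = 2
x_5 = 1.6667, f(x_5) = -0.095724, coefficient = 4
x_6 = 2.0000, f(x_6) = -0.416147, coefficient = 1

I ≈ (0.333333/3) × 8.184246 = 0.909361
Exact value: 0.909297
Error: 0.000063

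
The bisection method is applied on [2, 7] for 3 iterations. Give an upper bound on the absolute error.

Bisection error bound: |error| ≤ (b-a)/2^n
|error| ≤ (7 - 2)/2^3 = 5/2^3
|error| ≤ 0.6250000000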